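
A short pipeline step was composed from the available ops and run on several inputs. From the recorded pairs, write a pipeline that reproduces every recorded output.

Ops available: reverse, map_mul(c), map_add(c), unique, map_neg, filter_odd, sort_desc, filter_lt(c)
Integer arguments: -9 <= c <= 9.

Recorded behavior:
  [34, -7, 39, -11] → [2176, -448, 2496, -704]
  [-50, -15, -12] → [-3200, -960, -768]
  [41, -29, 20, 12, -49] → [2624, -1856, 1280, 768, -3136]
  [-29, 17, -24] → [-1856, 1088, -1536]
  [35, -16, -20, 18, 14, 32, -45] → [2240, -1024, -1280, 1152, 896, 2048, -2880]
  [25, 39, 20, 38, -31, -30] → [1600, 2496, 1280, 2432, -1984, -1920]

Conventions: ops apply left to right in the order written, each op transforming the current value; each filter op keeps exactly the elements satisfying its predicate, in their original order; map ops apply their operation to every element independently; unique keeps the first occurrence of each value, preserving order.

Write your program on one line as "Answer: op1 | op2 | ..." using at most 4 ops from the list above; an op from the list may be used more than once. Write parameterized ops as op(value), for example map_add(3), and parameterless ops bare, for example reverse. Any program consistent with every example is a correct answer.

map_mul(4) | map_mul(8) | map_mul(2)

Check, running the answer program on each example:
  [34, -7, 39, -11] -> [136, -28, 156, -44] -> [1088, -224, 1248, -352] -> [2176, -448, 2496, -704]
  [-50, -15, -12] -> [-200, -60, -48] -> [-1600, -480, -384] -> [-3200, -960, -768]
  [41, -29, 20, 12, -49] -> [164, -116, 80, 48, -196] -> [1312, -928, 640, 384, -1568] -> [2624, -1856, 1280, 768, -3136]
  [-29, 17, -24] -> [-116, 68, -96] -> [-928, 544, -768] -> [-1856, 1088, -1536]
  [35, -16, -20, 18, 14, 32, -45] -> [140, -64, -80, 72, 56, 128, -180] -> [1120, -512, -640, 576, 448, 1024, -1440] -> [2240, -1024, -1280, 1152, 896, 2048, -2880]
  [25, 39, 20, 38, -31, -30] -> [100, 156, 80, 152, -124, -120] -> [800, 1248, 640, 1216, -992, -960] -> [1600, 2496, 1280, 2432, -1984, -1920]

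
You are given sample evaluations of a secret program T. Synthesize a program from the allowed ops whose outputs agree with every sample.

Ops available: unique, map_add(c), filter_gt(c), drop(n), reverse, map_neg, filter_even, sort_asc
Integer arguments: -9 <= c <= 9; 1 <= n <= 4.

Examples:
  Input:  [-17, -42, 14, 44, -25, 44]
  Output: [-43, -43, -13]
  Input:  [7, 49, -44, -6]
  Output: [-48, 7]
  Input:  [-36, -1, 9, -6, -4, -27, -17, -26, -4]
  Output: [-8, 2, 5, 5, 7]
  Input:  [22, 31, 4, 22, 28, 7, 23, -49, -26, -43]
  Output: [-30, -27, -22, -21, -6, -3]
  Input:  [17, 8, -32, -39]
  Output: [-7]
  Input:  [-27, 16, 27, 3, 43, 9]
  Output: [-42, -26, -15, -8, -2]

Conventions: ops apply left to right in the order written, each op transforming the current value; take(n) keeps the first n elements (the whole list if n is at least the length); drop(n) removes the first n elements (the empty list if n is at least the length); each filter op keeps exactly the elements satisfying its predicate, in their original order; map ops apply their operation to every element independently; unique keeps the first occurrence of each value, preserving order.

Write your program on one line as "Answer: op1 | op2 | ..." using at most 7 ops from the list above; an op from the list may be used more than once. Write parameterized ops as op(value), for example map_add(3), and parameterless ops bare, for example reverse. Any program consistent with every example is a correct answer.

drop(1) | filter_gt(-9) | map_add(-1) | sort_asc | reverse | map_neg

Check, running the answer program on each example:
  [-17, -42, 14, 44, -25, 44] -> [-42, 14, 44, -25, 44] -> [14, 44, 44] -> [13, 43, 43] -> [13, 43, 43] -> [43, 43, 13] -> [-43, -43, -13]
  [7, 49, -44, -6] -> [49, -44, -6] -> [49, -6] -> [48, -7] -> [-7, 48] -> [48, -7] -> [-48, 7]
  [-36, -1, 9, -6, -4, -27, -17, -26, -4] -> [-1, 9, -6, -4, -27, -17, -26, -4] -> [-1, 9, -6, -4, -4] -> [-2, 8, -7, -5, -5] -> [-7, -5, -5, -2, 8] -> [8, -2, -5, -5, -7] -> [-8, 2, 5, 5, 7]
  [22, 31, 4, 22, 28, 7, 23, -49, -26, -43] -> [31, 4, 22, 28, 7, 23, -49, -26, -43] -> [31, 4, 22, 28, 7, 23] -> [30, 3, 21, 27, 6, 22] -> [3, 6, 21, 22, 27, 30] -> [30, 27, 22, 21, 6, 3] -> [-30, -27, -22, -21, -6, -3]
  [17, 8, -32, -39] -> [8, -32, -39] -> [8] -> [7] -> [7] -> [7] -> [-7]
  [-27, 16, 27, 3, 43, 9] -> [16, 27, 3, 43, 9] -> [16, 27, 3, 43, 9] -> [15, 26, 2, 42, 8] -> [2, 8, 15, 26, 42] -> [42, 26, 15, 8, 2] -> [-42, -26, -15, -8, -2]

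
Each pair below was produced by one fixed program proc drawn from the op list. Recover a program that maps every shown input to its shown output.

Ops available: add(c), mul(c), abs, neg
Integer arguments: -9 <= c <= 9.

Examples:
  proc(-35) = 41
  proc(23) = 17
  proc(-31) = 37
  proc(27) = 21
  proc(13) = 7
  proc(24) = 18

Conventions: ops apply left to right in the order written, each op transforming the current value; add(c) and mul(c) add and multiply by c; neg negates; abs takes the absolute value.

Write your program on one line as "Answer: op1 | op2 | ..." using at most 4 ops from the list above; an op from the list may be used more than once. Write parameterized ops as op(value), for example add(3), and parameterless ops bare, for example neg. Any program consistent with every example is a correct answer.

add(-6) | neg | abs

Check, running the answer program on each example:
  -35 -> -41 -> 41 -> 41
  23 -> 17 -> -17 -> 17
  -31 -> -37 -> 37 -> 37
  27 -> 21 -> -21 -> 21
  13 -> 7 -> -7 -> 7
  24 -> 18 -> -18 -> 18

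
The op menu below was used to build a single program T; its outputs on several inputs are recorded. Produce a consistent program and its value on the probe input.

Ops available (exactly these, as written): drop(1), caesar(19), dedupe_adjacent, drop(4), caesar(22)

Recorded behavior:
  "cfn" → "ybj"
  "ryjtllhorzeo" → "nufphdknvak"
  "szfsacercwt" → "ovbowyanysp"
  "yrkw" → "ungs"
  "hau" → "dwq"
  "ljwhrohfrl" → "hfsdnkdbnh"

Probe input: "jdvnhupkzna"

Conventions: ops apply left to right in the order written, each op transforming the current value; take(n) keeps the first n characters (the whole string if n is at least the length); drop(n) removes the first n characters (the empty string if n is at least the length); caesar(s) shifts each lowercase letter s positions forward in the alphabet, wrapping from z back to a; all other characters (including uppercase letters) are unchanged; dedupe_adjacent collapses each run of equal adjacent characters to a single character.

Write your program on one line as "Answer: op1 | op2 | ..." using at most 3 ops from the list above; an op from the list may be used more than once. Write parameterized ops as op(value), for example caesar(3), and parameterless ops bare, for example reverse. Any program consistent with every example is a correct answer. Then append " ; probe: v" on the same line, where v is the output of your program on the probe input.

caesar(22) | dedupe_adjacent ; probe: "fzrjdqlgvjw"

Check, running the answer program on each example:
  "cfn" -> "ybj" -> "ybj"
  "ryjtllhorzeo" -> "nufphhdknvak" -> "nufphdknvak"
  "szfsacercwt" -> "ovbowyanysp" -> "ovbowyanysp"
  "yrkw" -> "ungs" -> "ungs"
  "hau" -> "dwq" -> "dwq"
  "ljwhrohfrl" -> "hfsdnkdbnh" -> "hfsdnkdbnh"
  probe: "jdvnhupkzna" -> "fzrjdqlgvjw" -> "fzrjdqlgvjw"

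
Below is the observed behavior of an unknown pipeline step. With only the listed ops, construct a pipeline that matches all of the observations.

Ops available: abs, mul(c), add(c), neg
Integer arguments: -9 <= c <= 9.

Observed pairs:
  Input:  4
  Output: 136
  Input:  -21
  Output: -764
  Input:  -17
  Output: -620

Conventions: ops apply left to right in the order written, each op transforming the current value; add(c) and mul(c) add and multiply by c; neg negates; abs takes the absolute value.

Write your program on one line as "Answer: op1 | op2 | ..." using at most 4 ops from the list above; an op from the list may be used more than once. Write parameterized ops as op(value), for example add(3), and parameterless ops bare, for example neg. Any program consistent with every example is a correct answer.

mul(9) | mul(4) | add(-8)

Check, running the answer program on each example:
  4 -> 36 -> 144 -> 136
  -21 -> -189 -> -756 -> -764
  -17 -> -153 -> -612 -> -620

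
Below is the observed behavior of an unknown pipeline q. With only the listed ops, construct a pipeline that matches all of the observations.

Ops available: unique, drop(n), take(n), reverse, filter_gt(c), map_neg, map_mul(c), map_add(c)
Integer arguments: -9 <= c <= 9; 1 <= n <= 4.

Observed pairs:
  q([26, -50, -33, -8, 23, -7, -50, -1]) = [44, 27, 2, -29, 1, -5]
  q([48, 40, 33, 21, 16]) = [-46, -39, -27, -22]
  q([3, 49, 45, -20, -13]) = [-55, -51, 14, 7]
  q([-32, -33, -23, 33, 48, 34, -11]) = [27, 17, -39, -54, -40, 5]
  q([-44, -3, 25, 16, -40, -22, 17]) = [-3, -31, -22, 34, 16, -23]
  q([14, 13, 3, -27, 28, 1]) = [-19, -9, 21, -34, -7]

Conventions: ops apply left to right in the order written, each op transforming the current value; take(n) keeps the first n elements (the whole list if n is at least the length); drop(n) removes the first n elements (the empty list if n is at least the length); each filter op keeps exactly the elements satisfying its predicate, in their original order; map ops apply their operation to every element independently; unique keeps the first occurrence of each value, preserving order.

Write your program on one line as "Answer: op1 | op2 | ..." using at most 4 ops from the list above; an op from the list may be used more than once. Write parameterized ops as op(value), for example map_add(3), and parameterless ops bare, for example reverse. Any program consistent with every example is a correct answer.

drop(1) | unique | map_neg | map_add(-6)

Check, running the answer program on each example:
  [26, -50, -33, -8, 23, -7, -50, -1] -> [-50, -33, -8, 23, -7, -50, -1] -> [-50, -33, -8, 23, -7, -1] -> [50, 33, 8, -23, 7, 1] -> [44, 27, 2, -29, 1, -5]
  [48, 40, 33, 21, 16] -> [40, 33, 21, 16] -> [40, 33, 21, 16] -> [-40, -33, -21, -16] -> [-46, -39, -27, -22]
  [3, 49, 45, -20, -13] -> [49, 45, -20, -13] -> [49, 45, -20, -13] -> [-49, -45, 20, 13] -> [-55, -51, 14, 7]
  [-32, -33, -23, 33, 48, 34, -11] -> [-33, -23, 33, 48, 34, -11] -> [-33, -23, 33, 48, 34, -11] -> [33, 23, -33, -48, -34, 11] -> [27, 17, -39, -54, -40, 5]
  [-44, -3, 25, 16, -40, -22, 17] -> [-3, 25, 16, -40, -22, 17] -> [-3, 25, 16, -40, -22, 17] -> [3, -25, -16, 40, 22, -17] -> [-3, -31, -22, 34, 16, -23]
  [14, 13, 3, -27, 28, 1] -> [13, 3, -27, 28, 1] -> [13, 3, -27, 28, 1] -> [-13, -3, 27, -28, -1] -> [-19, -9, 21, -34, -7]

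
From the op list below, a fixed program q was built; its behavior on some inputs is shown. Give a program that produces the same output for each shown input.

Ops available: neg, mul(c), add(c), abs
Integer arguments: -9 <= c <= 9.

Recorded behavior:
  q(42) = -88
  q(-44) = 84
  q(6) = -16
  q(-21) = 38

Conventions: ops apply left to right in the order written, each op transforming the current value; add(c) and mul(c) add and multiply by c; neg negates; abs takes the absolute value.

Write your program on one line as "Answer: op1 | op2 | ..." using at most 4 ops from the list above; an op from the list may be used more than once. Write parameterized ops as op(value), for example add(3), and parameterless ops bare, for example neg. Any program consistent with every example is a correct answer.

add(4) | mul(2) | neg | add(4)

Check, running the answer program on each example:
  42 -> 46 -> 92 -> -92 -> -88
  -44 -> -40 -> -80 -> 80 -> 84
  6 -> 10 -> 20 -> -20 -> -16
  -21 -> -17 -> -34 -> 34 -> 38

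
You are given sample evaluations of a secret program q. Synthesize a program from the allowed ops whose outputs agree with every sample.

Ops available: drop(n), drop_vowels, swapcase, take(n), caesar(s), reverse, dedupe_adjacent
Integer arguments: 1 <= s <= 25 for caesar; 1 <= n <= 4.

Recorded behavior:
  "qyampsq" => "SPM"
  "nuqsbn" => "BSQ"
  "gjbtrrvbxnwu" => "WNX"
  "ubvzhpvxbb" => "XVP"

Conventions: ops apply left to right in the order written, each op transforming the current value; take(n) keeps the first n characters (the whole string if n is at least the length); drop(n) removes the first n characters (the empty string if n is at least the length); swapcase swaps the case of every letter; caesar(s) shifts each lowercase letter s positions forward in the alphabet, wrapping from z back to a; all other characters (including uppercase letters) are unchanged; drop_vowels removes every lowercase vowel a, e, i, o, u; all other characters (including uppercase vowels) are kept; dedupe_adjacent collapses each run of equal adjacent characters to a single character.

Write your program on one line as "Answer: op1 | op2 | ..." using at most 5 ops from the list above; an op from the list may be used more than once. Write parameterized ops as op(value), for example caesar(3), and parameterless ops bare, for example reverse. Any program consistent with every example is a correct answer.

dedupe_adjacent | reverse | drop(1) | take(3) | swapcase

Check, running the answer program on each example:
  "qyampsq" -> "qyampsq" -> "qspmayq" -> "spmayq" -> "spm" -> "SPM"
  "nuqsbn" -> "nuqsbn" -> "nbsqun" -> "bsqun" -> "bsq" -> "BSQ"
  "gjbtrrvbxnwu" -> "gjbtrvbxnwu" -> "uwnxbvrtbjg" -> "wnxbvrtbjg" -> "wnx" -> "WNX"
  "ubvzhpvxbb" -> "ubvzhpvxb" -> "bxvphzvbu" -> "xvphzvbu" -> "xvp" -> "XVP"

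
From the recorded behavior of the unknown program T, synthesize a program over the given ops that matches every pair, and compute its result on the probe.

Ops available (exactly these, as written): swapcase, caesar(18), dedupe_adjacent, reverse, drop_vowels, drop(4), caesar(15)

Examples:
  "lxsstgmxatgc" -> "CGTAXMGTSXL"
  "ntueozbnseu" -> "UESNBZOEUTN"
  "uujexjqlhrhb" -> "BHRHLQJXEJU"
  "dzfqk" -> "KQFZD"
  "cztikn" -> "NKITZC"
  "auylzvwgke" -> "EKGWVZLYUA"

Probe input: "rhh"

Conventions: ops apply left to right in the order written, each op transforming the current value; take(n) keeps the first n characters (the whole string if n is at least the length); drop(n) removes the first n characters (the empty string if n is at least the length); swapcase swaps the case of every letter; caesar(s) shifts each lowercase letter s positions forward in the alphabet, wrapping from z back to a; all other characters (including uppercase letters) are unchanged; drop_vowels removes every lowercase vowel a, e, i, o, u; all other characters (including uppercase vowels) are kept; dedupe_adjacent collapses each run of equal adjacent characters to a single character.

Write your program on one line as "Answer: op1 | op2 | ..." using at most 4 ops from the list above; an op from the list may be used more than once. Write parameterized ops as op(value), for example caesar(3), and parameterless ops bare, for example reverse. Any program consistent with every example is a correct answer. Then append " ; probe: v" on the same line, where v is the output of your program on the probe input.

dedupe_adjacent | reverse | swapcase ; probe: "HR"

Check, running the answer program on each example:
  "lxsstgmxatgc" -> "lxstgmxatgc" -> "cgtaxmgtsxl" -> "CGTAXMGTSXL"
  "ntueozbnseu" -> "ntueozbnseu" -> "uesnbzoeutn" -> "UESNBZOEUTN"
  "uujexjqlhrhb" -> "ujexjqlhrhb" -> "bhrhlqjxeju" -> "BHRHLQJXEJU"
  "dzfqk" -> "dzfqk" -> "kqfzd" -> "KQFZD"
  "cztikn" -> "cztikn" -> "nkitzc" -> "NKITZC"
  "auylzvwgke" -> "auylzvwgke" -> "ekgwvzlyua" -> "EKGWVZLYUA"
  probe: "rhh" -> "rh" -> "hr" -> "HR"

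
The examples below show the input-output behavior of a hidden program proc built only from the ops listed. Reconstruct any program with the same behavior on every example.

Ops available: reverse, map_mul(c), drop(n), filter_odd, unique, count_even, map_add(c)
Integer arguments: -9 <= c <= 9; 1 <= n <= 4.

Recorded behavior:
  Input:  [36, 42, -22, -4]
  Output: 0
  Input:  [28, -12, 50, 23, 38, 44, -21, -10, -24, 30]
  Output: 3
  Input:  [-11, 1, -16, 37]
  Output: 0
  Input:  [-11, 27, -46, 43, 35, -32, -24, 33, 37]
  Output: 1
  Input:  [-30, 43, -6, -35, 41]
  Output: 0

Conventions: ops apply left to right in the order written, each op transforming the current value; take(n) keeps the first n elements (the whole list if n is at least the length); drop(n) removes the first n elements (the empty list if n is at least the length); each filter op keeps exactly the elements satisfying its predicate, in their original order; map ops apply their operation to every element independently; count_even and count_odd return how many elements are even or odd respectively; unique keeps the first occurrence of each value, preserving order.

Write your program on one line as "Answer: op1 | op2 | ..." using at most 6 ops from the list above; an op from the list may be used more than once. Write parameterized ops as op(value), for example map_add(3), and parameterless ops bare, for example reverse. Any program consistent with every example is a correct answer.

map_mul(-7) | reverse | drop(2) | drop(4) | count_even

Check, running the answer program on each example:
  [36, 42, -22, -4] -> [-252, -294, 154, 28] -> [28, 154, -294, -252] -> [-294, -252] -> [] -> 0
  [28, -12, 50, 23, 38, 44, -21, -10, -24, 30] -> [-196, 84, -350, -161, -266, -308, 147, 70, 168, -210] -> [-210, 168, 70, 147, -308, -266, -161, -350, 84, -196] -> [70, 147, -308, -266, -161, -350, 84, -196] -> [-161, -350, 84, -196] -> 3
  [-11, 1, -16, 37] -> [77, -7, 112, -259] -> [-259, 112, -7, 77] -> [-7, 77] -> [] -> 0
  [-11, 27, -46, 43, 35, -32, -24, 33, 37] -> [77, -189, 322, -301, -245, 224, 168, -231, -259] -> [-259, -231, 168, 224, -245, -301, 322, -189, 77] -> [168, 224, -245, -301, 322, -189, 77] -> [322, -189, 77] -> 1
  [-30, 43, -6, -35, 41] -> [210, -301, 42, 245, -287] -> [-287, 245, 42, -301, 210] -> [42, -301, 210] -> [] -> 0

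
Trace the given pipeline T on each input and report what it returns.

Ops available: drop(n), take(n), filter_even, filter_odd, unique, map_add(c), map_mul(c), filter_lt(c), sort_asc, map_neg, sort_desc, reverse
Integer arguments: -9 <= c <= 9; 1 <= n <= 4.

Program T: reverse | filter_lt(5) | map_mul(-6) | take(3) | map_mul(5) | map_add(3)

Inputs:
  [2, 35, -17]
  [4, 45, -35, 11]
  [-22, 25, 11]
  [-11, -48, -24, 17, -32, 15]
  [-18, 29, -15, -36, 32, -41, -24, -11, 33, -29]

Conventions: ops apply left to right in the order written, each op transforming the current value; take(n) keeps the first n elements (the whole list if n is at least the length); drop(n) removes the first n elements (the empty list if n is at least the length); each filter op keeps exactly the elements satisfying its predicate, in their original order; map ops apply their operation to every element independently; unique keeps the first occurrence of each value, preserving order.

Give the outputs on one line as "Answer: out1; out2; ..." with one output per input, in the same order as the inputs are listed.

[513, -57]; [1053, -117]; [663]; [963, 723, 1443]; [873, 333, 723]

Execution, op by op:
  [2, 35, -17] -> [-17, 35, 2] -> [-17, 2] -> [102, -12] -> [102, -12] -> [510, -60] -> [513, -57]
  [4, 45, -35, 11] -> [11, -35, 45, 4] -> [-35, 4] -> [210, -24] -> [210, -24] -> [1050, -120] -> [1053, -117]
  [-22, 25, 11] -> [11, 25, -22] -> [-22] -> [132] -> [132] -> [660] -> [663]
  [-11, -48, -24, 17, -32, 15] -> [15, -32, 17, -24, -48, -11] -> [-32, -24, -48, -11] -> [192, 144, 288, 66] -> [192, 144, 288] -> [960, 720, 1440] -> [963, 723, 1443]
  [-18, 29, -15, -36, 32, -41, -24, -11, 33, -29] -> [-29, 33, -11, -24, -41, 32, -36, -15, 29, -18] -> [-29, -11, -24, -41, -36, -15, -18] -> [174, 66, 144, 246, 216, 90, 108] -> [174, 66, 144] -> [870, 330, 720] -> [873, 333, 723]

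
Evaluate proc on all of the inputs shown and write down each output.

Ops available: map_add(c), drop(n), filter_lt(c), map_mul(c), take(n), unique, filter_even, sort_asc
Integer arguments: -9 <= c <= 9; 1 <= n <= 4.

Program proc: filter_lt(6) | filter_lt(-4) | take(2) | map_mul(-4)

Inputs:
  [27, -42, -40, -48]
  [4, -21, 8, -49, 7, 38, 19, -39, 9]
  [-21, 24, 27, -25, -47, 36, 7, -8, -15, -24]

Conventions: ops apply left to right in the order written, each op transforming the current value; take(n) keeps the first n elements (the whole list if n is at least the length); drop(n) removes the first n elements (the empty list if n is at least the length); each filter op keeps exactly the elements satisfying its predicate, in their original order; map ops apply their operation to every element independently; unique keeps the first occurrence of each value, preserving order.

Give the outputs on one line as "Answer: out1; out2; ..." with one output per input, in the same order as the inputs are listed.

Execution, op by op:
  [27, -42, -40, -48] -> [-42, -40, -48] -> [-42, -40, -48] -> [-42, -40] -> [168, 160]
  [4, -21, 8, -49, 7, 38, 19, -39, 9] -> [4, -21, -49, -39] -> [-21, -49, -39] -> [-21, -49] -> [84, 196]
  [-21, 24, 27, -25, -47, 36, 7, -8, -15, -24] -> [-21, -25, -47, -8, -15, -24] -> [-21, -25, -47, -8, -15, -24] -> [-21, -25] -> [84, 100]

[168, 160]; [84, 196]; [84, 100]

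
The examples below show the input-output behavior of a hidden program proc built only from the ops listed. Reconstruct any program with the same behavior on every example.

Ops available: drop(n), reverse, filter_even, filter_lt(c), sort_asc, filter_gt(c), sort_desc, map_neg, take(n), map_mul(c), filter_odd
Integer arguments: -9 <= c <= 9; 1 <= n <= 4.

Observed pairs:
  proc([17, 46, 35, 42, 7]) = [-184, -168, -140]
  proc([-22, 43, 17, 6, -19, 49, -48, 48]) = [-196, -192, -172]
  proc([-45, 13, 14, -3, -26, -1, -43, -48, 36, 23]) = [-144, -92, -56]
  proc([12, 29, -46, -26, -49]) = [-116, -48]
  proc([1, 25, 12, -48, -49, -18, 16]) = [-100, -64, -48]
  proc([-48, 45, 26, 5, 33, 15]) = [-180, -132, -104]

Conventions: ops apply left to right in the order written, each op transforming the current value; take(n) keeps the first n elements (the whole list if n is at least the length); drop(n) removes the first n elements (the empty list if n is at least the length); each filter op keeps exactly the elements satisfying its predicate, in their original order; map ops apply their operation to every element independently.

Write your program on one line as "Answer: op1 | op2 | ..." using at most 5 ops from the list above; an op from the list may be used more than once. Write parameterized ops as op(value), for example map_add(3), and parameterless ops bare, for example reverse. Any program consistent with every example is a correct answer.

filter_gt(-7) | map_mul(-4) | sort_asc | take(3)

Check, running the answer program on each example:
  [17, 46, 35, 42, 7] -> [17, 46, 35, 42, 7] -> [-68, -184, -140, -168, -28] -> [-184, -168, -140, -68, -28] -> [-184, -168, -140]
  [-22, 43, 17, 6, -19, 49, -48, 48] -> [43, 17, 6, 49, 48] -> [-172, -68, -24, -196, -192] -> [-196, -192, -172, -68, -24] -> [-196, -192, -172]
  [-45, 13, 14, -3, -26, -1, -43, -48, 36, 23] -> [13, 14, -3, -1, 36, 23] -> [-52, -56, 12, 4, -144, -92] -> [-144, -92, -56, -52, 4, 12] -> [-144, -92, -56]
  [12, 29, -46, -26, -49] -> [12, 29] -> [-48, -116] -> [-116, -48] -> [-116, -48]
  [1, 25, 12, -48, -49, -18, 16] -> [1, 25, 12, 16] -> [-4, -100, -48, -64] -> [-100, -64, -48, -4] -> [-100, -64, -48]
  [-48, 45, 26, 5, 33, 15] -> [45, 26, 5, 33, 15] -> [-180, -104, -20, -132, -60] -> [-180, -132, -104, -60, -20] -> [-180, -132, -104]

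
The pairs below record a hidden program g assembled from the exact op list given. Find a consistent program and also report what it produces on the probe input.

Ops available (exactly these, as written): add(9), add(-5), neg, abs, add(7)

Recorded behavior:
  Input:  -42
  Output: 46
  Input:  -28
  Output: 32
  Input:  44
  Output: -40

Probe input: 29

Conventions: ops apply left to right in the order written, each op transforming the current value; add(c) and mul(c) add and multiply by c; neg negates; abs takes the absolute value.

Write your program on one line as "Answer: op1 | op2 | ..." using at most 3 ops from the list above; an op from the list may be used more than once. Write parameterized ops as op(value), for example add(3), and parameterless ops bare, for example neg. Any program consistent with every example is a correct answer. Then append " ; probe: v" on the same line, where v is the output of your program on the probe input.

neg | add(9) | add(-5) ; probe: -25

Check, running the answer program on each example:
  -42 -> 42 -> 51 -> 46
  -28 -> 28 -> 37 -> 32
  44 -> -44 -> -35 -> -40
  probe: 29 -> -29 -> -20 -> -25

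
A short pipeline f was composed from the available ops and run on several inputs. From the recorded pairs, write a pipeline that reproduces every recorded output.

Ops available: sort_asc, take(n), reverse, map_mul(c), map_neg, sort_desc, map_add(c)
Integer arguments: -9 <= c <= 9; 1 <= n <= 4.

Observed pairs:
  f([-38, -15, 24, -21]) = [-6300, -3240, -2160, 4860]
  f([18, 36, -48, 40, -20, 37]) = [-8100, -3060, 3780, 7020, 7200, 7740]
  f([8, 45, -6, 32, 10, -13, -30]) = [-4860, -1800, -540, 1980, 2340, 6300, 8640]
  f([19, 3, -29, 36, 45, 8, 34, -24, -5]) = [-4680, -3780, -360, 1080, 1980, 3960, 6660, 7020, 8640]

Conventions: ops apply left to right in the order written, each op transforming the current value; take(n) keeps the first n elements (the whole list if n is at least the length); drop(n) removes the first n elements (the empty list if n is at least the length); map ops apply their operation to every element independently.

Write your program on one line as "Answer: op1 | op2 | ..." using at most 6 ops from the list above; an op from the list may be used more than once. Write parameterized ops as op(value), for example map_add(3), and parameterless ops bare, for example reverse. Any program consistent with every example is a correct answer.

sort_asc | map_add(3) | map_mul(-5) | map_mul(3) | map_mul(-4) | map_mul(3)

Check, running the answer program on each example:
  [-38, -15, 24, -21] -> [-38, -21, -15, 24] -> [-35, -18, -12, 27] -> [175, 90, 60, -135] -> [525, 270, 180, -405] -> [-2100, -1080, -720, 1620] -> [-6300, -3240, -2160, 4860]
  [18, 36, -48, 40, -20, 37] -> [-48, -20, 18, 36, 37, 40] -> [-45, -17, 21, 39, 40, 43] -> [225, 85, -105, -195, -200, -215] -> [675, 255, -315, -585, -600, -645] -> [-2700, -1020, 1260, 2340, 2400, 2580] -> [-8100, -3060, 3780, 7020, 7200, 7740]
  [8, 45, -6, 32, 10, -13, -30] -> [-30, -13, -6, 8, 10, 32, 45] -> [-27, -10, -3, 11, 13, 35, 48] -> [135, 50, 15, -55, -65, -175, -240] -> [405, 150, 45, -165, -195, -525, -720] -> [-1620, -600, -180, 660, 780, 2100, 2880] -> [-4860, -1800, -540, 1980, 2340, 6300, 8640]
  [19, 3, -29, 36, 45, 8, 34, -24, -5] -> [-29, -24, -5, 3, 8, 19, 34, 36, 45] -> [-26, -21, -2, 6, 11, 22, 37, 39, 48] -> [130, 105, 10, -30, -55, -110, -185, -195, -240] -> [390, 315, 30, -90, -165, -330, -555, -585, -720] -> [-1560, -1260, -120, 360, 660, 1320, 2220, 2340, 2880] -> [-4680, -3780, -360, 1080, 1980, 3960, 6660, 7020, 8640]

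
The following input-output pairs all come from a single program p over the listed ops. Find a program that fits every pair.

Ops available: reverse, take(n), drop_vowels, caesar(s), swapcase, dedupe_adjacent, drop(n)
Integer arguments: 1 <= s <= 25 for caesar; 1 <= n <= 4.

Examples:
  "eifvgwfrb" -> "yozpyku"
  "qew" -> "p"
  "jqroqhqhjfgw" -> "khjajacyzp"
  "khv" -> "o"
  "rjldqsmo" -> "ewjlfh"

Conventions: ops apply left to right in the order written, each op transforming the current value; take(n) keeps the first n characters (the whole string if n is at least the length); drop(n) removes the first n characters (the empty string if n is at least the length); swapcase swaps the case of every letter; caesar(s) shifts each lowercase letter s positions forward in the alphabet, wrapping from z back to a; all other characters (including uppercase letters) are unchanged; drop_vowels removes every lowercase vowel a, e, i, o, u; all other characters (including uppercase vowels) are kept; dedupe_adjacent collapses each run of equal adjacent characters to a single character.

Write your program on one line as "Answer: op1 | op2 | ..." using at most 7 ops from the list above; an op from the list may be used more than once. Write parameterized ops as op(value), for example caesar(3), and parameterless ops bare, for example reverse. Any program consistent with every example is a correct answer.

drop(2) | reverse | caesar(8) | caesar(19) | reverse | caesar(18)

Check, running the answer program on each example:
  "eifvgwfrb" -> "fvgwfrb" -> "brfwgvf" -> "jzneodn" -> "csgxhwg" -> "gwhxgsc" -> "yozpyku"
  "qew" -> "w" -> "w" -> "e" -> "x" -> "x" -> "p"
  "jqroqhqhjfgw" -> "roqhqhjfgw" -> "wgfjhqhqor" -> "eonrpypywz" -> "xhgkirirps" -> "spririkghx" -> "khjajacyzp"
  "khv" -> "v" -> "v" -> "d" -> "w" -> "w" -> "o"
  "rjldqsmo" -> "ldqsmo" -> "omsqdl" -> "wuaylt" -> "pntrem" -> "mertnp" -> "ewjlfh"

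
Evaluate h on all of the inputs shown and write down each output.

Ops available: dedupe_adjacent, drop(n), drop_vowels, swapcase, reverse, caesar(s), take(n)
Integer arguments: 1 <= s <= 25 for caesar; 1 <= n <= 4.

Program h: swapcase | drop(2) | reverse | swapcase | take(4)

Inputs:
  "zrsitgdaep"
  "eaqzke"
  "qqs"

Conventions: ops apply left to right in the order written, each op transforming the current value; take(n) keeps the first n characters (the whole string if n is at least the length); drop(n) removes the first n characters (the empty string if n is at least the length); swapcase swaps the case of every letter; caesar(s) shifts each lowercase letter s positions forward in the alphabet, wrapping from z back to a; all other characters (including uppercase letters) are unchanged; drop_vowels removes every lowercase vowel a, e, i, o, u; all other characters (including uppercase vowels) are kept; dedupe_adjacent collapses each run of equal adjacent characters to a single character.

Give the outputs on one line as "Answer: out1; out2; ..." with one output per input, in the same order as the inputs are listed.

"pead"; "ekzq"; "s"

Execution, op by op:
  "zrsitgdaep" -> "ZRSITGDAEP" -> "SITGDAEP" -> "PEADGTIS" -> "peadgtis" -> "pead"
  "eaqzke" -> "EAQZKE" -> "QZKE" -> "EKZQ" -> "ekzq" -> "ekzq"
  "qqs" -> "QQS" -> "S" -> "S" -> "s" -> "s"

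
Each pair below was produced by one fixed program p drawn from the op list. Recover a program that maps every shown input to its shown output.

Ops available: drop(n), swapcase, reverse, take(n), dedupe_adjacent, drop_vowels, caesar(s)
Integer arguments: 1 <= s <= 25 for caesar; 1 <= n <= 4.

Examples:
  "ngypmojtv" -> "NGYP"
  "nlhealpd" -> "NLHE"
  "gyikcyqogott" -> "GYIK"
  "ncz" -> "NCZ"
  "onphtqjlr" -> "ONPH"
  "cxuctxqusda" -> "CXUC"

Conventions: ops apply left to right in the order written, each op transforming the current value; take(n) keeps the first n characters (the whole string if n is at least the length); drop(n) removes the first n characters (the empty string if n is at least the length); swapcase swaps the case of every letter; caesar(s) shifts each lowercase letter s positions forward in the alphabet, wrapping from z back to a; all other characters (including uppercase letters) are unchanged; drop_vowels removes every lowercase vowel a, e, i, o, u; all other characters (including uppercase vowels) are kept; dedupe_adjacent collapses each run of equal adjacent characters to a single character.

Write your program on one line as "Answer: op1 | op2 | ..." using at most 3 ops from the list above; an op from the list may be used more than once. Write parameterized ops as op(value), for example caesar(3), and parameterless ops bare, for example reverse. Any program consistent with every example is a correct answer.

swapcase | take(4)

Check, running the answer program on each example:
  "ngypmojtv" -> "NGYPMOJTV" -> "NGYP"
  "nlhealpd" -> "NLHEALPD" -> "NLHE"
  "gyikcyqogott" -> "GYIKCYQOGOTT" -> "GYIK"
  "ncz" -> "NCZ" -> "NCZ"
  "onphtqjlr" -> "ONPHTQJLR" -> "ONPH"
  "cxuctxqusda" -> "CXUCTXQUSDA" -> "CXUC"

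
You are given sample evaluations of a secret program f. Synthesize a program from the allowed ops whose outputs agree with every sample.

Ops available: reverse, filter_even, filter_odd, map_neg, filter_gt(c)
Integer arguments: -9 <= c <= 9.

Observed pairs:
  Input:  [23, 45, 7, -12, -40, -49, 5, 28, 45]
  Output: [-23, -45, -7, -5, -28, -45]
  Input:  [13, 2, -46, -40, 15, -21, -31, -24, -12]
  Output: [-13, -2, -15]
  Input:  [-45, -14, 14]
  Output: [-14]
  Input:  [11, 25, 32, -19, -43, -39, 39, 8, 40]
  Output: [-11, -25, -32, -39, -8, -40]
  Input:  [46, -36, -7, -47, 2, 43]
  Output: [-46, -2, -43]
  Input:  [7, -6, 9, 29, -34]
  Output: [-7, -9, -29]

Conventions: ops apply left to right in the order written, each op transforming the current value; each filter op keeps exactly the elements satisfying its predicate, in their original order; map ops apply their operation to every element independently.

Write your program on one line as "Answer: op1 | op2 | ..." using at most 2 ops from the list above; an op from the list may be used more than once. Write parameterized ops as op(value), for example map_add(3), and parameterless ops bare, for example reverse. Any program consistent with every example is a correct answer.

filter_gt(-2) | map_neg

Check, running the answer program on each example:
  [23, 45, 7, -12, -40, -49, 5, 28, 45] -> [23, 45, 7, 5, 28, 45] -> [-23, -45, -7, -5, -28, -45]
  [13, 2, -46, -40, 15, -21, -31, -24, -12] -> [13, 2, 15] -> [-13, -2, -15]
  [-45, -14, 14] -> [14] -> [-14]
  [11, 25, 32, -19, -43, -39, 39, 8, 40] -> [11, 25, 32, 39, 8, 40] -> [-11, -25, -32, -39, -8, -40]
  [46, -36, -7, -47, 2, 43] -> [46, 2, 43] -> [-46, -2, -43]
  [7, -6, 9, 29, -34] -> [7, 9, 29] -> [-7, -9, -29]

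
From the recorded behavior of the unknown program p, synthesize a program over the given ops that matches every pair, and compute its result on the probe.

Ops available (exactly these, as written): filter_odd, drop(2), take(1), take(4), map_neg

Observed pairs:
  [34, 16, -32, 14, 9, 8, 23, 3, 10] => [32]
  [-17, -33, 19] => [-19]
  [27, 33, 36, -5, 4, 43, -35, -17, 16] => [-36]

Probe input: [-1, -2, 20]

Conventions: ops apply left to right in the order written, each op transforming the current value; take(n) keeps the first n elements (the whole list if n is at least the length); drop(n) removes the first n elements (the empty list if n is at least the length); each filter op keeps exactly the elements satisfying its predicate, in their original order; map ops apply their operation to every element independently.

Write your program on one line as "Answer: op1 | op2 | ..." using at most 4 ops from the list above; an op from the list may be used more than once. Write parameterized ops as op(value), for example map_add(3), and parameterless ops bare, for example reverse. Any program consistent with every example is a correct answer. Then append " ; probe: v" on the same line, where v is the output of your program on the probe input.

map_neg | drop(2) | take(1) ; probe: [-20]

Check, running the answer program on each example:
  [34, 16, -32, 14, 9, 8, 23, 3, 10] -> [-34, -16, 32, -14, -9, -8, -23, -3, -10] -> [32, -14, -9, -8, -23, -3, -10] -> [32]
  [-17, -33, 19] -> [17, 33, -19] -> [-19] -> [-19]
  [27, 33, 36, -5, 4, 43, -35, -17, 16] -> [-27, -33, -36, 5, -4, -43, 35, 17, -16] -> [-36, 5, -4, -43, 35, 17, -16] -> [-36]
  probe: [-1, -2, 20] -> [1, 2, -20] -> [-20] -> [-20]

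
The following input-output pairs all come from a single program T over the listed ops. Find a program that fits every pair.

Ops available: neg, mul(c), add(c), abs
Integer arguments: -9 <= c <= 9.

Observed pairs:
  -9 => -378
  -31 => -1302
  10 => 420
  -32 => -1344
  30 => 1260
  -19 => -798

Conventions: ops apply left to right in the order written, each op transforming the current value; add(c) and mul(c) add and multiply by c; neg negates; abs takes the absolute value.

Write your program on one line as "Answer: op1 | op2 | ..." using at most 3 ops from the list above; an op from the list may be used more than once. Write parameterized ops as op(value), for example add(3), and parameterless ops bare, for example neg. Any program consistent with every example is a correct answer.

mul(-6) | mul(7) | neg

Check, running the answer program on each example:
  -9 -> 54 -> 378 -> -378
  -31 -> 186 -> 1302 -> -1302
  10 -> -60 -> -420 -> 420
  -32 -> 192 -> 1344 -> -1344
  30 -> -180 -> -1260 -> 1260
  -19 -> 114 -> 798 -> -798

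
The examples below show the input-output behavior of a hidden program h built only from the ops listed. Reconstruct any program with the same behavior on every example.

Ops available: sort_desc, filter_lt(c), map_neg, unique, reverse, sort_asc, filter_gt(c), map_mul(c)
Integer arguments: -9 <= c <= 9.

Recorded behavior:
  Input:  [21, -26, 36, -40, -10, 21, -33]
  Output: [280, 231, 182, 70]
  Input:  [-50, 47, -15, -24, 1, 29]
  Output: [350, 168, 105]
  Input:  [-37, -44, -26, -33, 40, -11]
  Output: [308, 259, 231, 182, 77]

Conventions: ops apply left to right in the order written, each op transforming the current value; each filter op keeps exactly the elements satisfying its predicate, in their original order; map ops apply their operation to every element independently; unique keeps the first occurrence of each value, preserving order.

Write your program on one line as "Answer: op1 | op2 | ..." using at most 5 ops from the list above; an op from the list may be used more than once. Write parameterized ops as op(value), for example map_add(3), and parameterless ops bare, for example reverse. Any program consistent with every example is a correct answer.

sort_asc | map_neg | map_mul(-7) | map_neg | filter_gt(0)

Check, running the answer program on each example:
  [21, -26, 36, -40, -10, 21, -33] -> [-40, -33, -26, -10, 21, 21, 36] -> [40, 33, 26, 10, -21, -21, -36] -> [-280, -231, -182, -70, 147, 147, 252] -> [280, 231, 182, 70, -147, -147, -252] -> [280, 231, 182, 70]
  [-50, 47, -15, -24, 1, 29] -> [-50, -24, -15, 1, 29, 47] -> [50, 24, 15, -1, -29, -47] -> [-350, -168, -105, 7, 203, 329] -> [350, 168, 105, -7, -203, -329] -> [350, 168, 105]
  [-37, -44, -26, -33, 40, -11] -> [-44, -37, -33, -26, -11, 40] -> [44, 37, 33, 26, 11, -40] -> [-308, -259, -231, -182, -77, 280] -> [308, 259, 231, 182, 77, -280] -> [308, 259, 231, 182, 77]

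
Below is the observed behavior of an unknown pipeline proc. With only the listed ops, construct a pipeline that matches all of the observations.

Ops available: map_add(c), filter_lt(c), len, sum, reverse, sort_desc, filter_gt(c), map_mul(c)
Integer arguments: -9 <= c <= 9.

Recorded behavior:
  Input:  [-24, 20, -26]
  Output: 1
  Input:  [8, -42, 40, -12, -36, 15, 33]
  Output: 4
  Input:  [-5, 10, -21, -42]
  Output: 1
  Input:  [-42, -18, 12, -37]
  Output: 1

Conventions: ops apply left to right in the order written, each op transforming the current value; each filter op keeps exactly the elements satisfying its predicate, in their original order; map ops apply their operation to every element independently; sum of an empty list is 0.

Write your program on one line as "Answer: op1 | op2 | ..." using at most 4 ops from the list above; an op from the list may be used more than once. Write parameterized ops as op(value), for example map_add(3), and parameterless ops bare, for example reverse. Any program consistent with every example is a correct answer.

map_add(3) | filter_gt(7) | map_mul(9) | len

Check, running the answer program on each example:
  [-24, 20, -26] -> [-21, 23, -23] -> [23] -> [207] -> 1
  [8, -42, 40, -12, -36, 15, 33] -> [11, -39, 43, -9, -33, 18, 36] -> [11, 43, 18, 36] -> [99, 387, 162, 324] -> 4
  [-5, 10, -21, -42] -> [-2, 13, -18, -39] -> [13] -> [117] -> 1
  [-42, -18, 12, -37] -> [-39, -15, 15, -34] -> [15] -> [135] -> 1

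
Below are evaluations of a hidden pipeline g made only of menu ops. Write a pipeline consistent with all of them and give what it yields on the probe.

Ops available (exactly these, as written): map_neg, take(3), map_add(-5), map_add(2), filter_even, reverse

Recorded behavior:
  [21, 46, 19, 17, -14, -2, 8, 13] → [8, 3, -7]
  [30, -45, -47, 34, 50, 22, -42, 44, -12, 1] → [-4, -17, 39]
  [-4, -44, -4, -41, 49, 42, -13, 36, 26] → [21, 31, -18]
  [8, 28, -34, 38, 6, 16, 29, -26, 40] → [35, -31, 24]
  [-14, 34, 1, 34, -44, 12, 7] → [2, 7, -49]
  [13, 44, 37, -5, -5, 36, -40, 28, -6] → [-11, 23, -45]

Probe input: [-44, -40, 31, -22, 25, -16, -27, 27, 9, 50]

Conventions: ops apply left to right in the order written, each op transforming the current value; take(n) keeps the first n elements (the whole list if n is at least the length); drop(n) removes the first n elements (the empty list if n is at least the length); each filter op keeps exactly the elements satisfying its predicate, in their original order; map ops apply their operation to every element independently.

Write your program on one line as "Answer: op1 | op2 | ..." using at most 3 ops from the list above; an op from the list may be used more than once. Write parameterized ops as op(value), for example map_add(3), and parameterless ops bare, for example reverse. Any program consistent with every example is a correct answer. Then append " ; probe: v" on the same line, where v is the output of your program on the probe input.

map_add(-5) | reverse | take(3) ; probe: [45, 4, 22]

Check, running the answer program on each example:
  [21, 46, 19, 17, -14, -2, 8, 13] -> [16, 41, 14, 12, -19, -7, 3, 8] -> [8, 3, -7, -19, 12, 14, 41, 16] -> [8, 3, -7]
  [30, -45, -47, 34, 50, 22, -42, 44, -12, 1] -> [25, -50, -52, 29, 45, 17, -47, 39, -17, -4] -> [-4, -17, 39, -47, 17, 45, 29, -52, -50, 25] -> [-4, -17, 39]
  [-4, -44, -4, -41, 49, 42, -13, 36, 26] -> [-9, -49, -9, -46, 44, 37, -18, 31, 21] -> [21, 31, -18, 37, 44, -46, -9, -49, -9] -> [21, 31, -18]
  [8, 28, -34, 38, 6, 16, 29, -26, 40] -> [3, 23, -39, 33, 1, 11, 24, -31, 35] -> [35, -31, 24, 11, 1, 33, -39, 23, 3] -> [35, -31, 24]
  [-14, 34, 1, 34, -44, 12, 7] -> [-19, 29, -4, 29, -49, 7, 2] -> [2, 7, -49, 29, -4, 29, -19] -> [2, 7, -49]
  [13, 44, 37, -5, -5, 36, -40, 28, -6] -> [8, 39, 32, -10, -10, 31, -45, 23, -11] -> [-11, 23, -45, 31, -10, -10, 32, 39, 8] -> [-11, 23, -45]
  probe: [-44, -40, 31, -22, 25, -16, -27, 27, 9, 50] -> [-49, -45, 26, -27, 20, -21, -32, 22, 4, 45] -> [45, 4, 22, -32, -21, 20, -27, 26, -45, -49] -> [45, 4, 22]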